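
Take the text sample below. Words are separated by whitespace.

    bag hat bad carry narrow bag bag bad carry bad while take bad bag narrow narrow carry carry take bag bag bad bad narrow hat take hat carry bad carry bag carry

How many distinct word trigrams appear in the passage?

32 tokens → 30 trigram windows in total.
Repeated trigrams (each contributes count−1 duplicates):
  bag bag bad: 2
1 duplicate windows → 30 − 1 = 29 distinct.

29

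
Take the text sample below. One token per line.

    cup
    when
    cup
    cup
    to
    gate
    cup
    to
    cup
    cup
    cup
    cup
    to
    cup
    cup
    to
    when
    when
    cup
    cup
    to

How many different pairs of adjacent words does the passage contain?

9

21 tokens → 20 bigram windows in total.
Repeated bigrams (each contributes count−1 duplicates):
  cup cup: 6
  cup to: 5
  to cup: 2
  when cup: 2
11 duplicate windows → 20 − 11 = 9 distinct.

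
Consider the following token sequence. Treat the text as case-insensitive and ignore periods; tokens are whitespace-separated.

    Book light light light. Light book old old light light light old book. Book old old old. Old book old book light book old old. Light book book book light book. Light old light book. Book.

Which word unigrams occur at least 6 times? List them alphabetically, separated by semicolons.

book; light; old

Unigram counts meeting the condition (at least 6 times):
  book: 13
  light: 12
  old: 11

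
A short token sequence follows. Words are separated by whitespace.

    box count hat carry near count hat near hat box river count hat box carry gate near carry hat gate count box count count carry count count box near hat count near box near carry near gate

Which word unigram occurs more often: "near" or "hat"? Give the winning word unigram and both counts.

"near" (7 vs 6)

"near": 7 occurrences
"hat": 6 occurrences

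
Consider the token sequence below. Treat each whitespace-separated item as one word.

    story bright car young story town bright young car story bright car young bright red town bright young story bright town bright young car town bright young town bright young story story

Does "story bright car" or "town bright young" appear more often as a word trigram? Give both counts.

"town bright young" (5 vs 2)

"story bright car": 2 occurrences
"town bright young": 5 occurrences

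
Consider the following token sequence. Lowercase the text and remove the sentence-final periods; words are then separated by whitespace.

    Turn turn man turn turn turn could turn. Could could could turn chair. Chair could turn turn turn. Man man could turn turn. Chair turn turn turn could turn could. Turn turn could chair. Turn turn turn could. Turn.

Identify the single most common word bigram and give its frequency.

"turn turn", 11 times

Bigram frequencies (highest first):
  turn turn: 11
  could turn: 7
  turn could: 6
  turn man: 2
  could could: 2
  turn chair: 2
  … (7 more, each ≤ 2)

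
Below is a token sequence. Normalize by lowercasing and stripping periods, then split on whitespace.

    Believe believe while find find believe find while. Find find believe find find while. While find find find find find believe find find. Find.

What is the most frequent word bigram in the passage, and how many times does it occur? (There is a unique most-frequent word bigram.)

"find find", 9 times

Bigram frequencies (highest first):
  find find: 9
  while find: 3
  find believe: 3
  believe find: 3
  find while: 2
  believe believe: 1
  … (2 more, each ≤ 1)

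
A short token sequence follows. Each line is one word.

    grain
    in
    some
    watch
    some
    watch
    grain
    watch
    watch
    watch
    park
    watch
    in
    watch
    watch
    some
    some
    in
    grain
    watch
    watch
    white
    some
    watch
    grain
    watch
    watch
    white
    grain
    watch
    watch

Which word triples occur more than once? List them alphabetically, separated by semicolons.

grain watch watch; some watch grain; watch grain watch; watch watch white

Trigram counts meeting the condition (more than once):
  grain watch watch: 4
  some watch grain: 2
  watch grain watch: 2
  watch watch white: 2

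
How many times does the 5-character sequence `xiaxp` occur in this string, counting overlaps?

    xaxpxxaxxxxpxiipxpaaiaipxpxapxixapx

Sliding a length-5 window over the 35 characters (31 positions):
  (no match at any position)

0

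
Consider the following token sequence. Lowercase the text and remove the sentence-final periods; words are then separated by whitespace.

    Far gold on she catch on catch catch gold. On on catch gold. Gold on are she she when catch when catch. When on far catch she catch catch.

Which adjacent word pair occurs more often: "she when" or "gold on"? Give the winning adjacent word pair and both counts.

"gold on" (3 vs 1)

"she when": 1 occurrence
"gold on": 3 occurrences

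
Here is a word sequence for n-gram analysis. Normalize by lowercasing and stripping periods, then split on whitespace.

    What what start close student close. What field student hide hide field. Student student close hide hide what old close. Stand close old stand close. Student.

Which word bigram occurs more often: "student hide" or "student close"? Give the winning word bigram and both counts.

"student close" (2 vs 1)

"student hide": 1 occurrence
"student close": 2 occurrences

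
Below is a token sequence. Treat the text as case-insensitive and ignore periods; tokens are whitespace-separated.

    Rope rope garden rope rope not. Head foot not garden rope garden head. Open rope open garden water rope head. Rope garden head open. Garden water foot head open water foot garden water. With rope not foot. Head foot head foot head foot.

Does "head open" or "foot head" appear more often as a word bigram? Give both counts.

"head open": 3 occurrences
"foot head": 4 occurrences

"foot head" (4 vs 3)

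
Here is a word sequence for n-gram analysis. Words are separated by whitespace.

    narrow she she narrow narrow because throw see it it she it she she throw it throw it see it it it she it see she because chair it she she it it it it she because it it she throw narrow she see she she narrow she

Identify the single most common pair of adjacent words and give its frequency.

Bigram frequencies (highest first):
  it it: 7
  it she: 6
  she she: 4
  narrow she: 3
  she it: 3
  she narrow: 2
  … (16 more, each ≤ 2)

"it it", 7 times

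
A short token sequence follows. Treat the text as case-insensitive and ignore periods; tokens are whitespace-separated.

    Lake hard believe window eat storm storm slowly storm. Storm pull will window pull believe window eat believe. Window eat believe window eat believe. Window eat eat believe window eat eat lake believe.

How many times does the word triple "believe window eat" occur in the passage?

Scanning the 31 overlapping trigram windows for "believe window eat":
  position 3–5: believe window eat
  position 15–17: believe window eat
  position 18–20: believe window eat
  position 21–23: believe window eat
  position 24–26: believe window eat
  position 28–30: believe window eat

6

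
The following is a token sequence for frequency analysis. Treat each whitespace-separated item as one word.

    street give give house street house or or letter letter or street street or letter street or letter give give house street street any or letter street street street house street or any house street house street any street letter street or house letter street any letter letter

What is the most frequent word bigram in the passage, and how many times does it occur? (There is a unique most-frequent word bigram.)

"house street", 5 times

Bigram frequencies (highest first):
  house street: 5
  or letter: 4
  street street: 4
  street or: 4
  letter street: 4
  street house: 3
  … (18 more, each ≤ 3)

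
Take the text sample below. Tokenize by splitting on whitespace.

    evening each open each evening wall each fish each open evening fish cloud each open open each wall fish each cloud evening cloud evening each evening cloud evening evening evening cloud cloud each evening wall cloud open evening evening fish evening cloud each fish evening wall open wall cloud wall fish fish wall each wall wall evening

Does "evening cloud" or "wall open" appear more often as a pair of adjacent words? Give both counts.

"evening cloud": 4 occurrences
"wall open": 1 occurrence

"evening cloud" (4 vs 1)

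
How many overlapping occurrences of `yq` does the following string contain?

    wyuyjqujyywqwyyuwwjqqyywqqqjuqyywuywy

0

Sliding a length-2 window over the 37 characters (36 positions):
  (no match at any position)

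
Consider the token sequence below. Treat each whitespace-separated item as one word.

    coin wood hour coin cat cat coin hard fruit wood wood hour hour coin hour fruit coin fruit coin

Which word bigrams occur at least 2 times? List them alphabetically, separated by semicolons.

Bigram counts meeting the condition (at least 2 times):
  fruit coin: 2
  hour coin: 2
  wood hour: 2

fruit coin; hour coin; wood hour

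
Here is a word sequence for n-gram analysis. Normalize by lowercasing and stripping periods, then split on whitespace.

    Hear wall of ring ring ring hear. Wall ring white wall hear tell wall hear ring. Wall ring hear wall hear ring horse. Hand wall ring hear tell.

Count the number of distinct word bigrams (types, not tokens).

16

28 tokens → 27 bigram windows in total.
Repeated bigrams (each contributes count−1 duplicates):
  hear wall: 3
  ring hear: 3
  wall hear: 3
  wall ring: 3
  hear ring: 2
  hear tell: 2
  ring ring: 2
11 duplicate windows → 27 − 11 = 16 distinct.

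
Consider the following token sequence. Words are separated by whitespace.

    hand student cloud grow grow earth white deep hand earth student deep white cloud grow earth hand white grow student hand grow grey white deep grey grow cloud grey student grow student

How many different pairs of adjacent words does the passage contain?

27

32 tokens → 31 bigram windows in total.
Repeated bigrams (each contributes count−1 duplicates):
  cloud grow: 2
  grow earth: 2
  grow student: 2
  white deep: 2
4 duplicate windows → 31 − 4 = 27 distinct.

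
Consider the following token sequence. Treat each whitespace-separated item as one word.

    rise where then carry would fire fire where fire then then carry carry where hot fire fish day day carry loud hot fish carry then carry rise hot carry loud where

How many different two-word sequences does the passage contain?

31 tokens → 30 bigram windows in total.
Repeated bigrams (each contributes count−1 duplicates):
  then carry: 3
  carry loud: 2
3 duplicate windows → 30 − 3 = 27 distinct.

27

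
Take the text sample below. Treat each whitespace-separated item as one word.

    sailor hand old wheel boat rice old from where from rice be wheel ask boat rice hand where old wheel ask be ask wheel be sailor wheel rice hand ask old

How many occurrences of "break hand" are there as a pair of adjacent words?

Scanning the 30 overlapping bigram windows for "break hand":
  (none found)

0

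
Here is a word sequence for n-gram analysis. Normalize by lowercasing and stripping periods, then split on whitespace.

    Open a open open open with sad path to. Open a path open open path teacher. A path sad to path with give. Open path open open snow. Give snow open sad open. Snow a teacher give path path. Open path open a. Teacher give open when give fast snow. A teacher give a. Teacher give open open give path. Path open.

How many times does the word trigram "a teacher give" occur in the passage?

4

Scanning the 60 overlapping trigram windows for "a teacher give":
  position 35–37: a teacher give
  position 43–45: a teacher give
  position 51–53: a teacher give
  position 54–56: a teacher give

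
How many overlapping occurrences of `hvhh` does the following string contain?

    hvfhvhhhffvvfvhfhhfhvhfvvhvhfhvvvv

Sliding a length-4 window over the 34 characters (31 positions):
  position 4–7: hvhh

1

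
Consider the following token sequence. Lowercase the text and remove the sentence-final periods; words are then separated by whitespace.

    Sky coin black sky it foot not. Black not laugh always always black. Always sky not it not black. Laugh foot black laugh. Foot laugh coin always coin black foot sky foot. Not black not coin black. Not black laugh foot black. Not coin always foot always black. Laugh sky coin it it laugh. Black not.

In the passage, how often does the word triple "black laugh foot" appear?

Scanning the 54 overlapping trigram windows for "black laugh foot":
  position 19–21: black laugh foot
  position 22–24: black laugh foot
  position 39–41: black laugh foot

3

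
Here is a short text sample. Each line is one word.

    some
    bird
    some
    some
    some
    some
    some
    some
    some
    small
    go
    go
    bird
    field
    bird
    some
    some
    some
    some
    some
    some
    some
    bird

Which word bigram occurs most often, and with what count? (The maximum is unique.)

"some some", 12 times

Bigram frequencies (highest first):
  some some: 12
  some bird: 2
  bird some: 2
  some small: 1
  small go: 1
  go go: 1
  … (3 more, each ≤ 1)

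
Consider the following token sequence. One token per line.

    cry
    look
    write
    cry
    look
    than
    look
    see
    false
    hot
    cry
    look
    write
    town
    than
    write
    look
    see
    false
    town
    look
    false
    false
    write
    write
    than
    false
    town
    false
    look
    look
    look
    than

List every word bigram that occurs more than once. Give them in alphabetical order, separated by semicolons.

Bigram counts meeting the condition (more than once):
  cry look: 3
  false town: 2
  look look: 2
  look see: 2
  look than: 2
  look write: 2
  see false: 2

cry look; false town; look look; look see; look than; look write; see false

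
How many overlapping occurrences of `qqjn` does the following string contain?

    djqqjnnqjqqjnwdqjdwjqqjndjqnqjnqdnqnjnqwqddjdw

3

Sliding a length-4 window over the 46 characters (43 positions):
  position 3–6: qqjn
  position 10–13: qqjn
  position 21–24: qqjn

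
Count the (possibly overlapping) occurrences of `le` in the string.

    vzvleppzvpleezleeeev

Sliding a length-2 window over the 20 characters (19 positions):
  position 4–5: le
  position 11–12: le
  position 15–16: le

3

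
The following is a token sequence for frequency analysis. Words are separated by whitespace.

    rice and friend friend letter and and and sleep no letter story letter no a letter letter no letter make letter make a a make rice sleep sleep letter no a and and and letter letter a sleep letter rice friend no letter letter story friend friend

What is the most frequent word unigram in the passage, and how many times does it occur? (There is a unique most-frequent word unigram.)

Unigram frequencies (highest first):
  letter: 13
  and: 7
  friend: 5
  no: 5
  a: 5
  sleep: 4
  … (3 more, each ≤ 3)

"letter", 13 times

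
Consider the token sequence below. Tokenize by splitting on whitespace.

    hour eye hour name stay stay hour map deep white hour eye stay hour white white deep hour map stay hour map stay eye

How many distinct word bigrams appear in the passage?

24 tokens → 23 bigram windows in total.
Repeated bigrams (each contributes count−1 duplicates):
  hour map: 3
  stay hour: 3
  hour eye: 2
  map stay: 2
6 duplicate windows → 23 − 6 = 17 distinct.

17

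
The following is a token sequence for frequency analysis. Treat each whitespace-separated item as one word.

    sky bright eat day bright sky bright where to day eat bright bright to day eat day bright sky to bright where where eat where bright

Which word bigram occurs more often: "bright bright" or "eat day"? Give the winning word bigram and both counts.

"eat day" (2 vs 1)

"bright bright": 1 occurrence
"eat day": 2 occurrences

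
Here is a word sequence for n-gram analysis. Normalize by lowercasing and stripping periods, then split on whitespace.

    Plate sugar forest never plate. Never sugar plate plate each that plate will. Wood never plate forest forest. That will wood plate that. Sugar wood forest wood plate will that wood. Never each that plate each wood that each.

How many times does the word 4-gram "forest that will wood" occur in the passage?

1

Scanning the 36 overlapping 4-gram windows for "forest that will wood":
  position 18–21: forest that will wood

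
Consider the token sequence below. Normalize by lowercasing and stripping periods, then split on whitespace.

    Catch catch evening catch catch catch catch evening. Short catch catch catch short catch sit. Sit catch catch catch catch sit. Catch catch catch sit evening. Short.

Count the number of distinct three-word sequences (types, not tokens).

27 tokens → 25 trigram windows in total.
Repeated trigrams (each contributes count−1 duplicates):
  catch catch catch: 6
  catch catch evening: 2
  catch catch sit: 2
  sit catch catch: 2
8 duplicate windows → 25 − 8 = 17 distinct.

17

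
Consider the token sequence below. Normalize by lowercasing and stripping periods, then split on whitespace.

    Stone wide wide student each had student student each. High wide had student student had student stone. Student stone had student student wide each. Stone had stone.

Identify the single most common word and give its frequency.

Unigram frequencies (highest first):
  student: 9
  stone: 5
  had: 5
  wide: 4
  each: 3
  high: 1

"student", 9 times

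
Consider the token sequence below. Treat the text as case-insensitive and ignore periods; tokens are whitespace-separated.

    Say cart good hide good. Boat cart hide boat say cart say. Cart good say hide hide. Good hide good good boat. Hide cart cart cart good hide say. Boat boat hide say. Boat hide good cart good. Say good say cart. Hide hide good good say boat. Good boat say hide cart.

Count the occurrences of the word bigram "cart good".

4

Scanning the 52 overlapping bigram windows for "cart good":
  position 2–3: cart good
  position 13–14: cart good
  position 26–27: cart good
  position 37–38: cart good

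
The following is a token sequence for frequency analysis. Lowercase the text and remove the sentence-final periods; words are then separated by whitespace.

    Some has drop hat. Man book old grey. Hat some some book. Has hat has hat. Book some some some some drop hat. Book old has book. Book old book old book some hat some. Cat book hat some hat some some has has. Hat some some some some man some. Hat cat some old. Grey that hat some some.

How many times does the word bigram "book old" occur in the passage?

4

Scanning the 59 overlapping bigram windows for "book old":
  position 6–7: book old
  position 24–25: book old
  position 28–29: book old
  position 30–31: book old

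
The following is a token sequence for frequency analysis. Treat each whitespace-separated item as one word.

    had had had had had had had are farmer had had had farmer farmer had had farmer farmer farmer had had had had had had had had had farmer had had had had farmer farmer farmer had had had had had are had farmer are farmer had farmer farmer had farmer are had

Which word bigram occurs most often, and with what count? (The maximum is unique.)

Bigram frequencies (highest first):
  had had: 24
  farmer had: 7
  had farmer: 7
  farmer farmer: 6
  had are: 2
  are farmer: 2
  … (2 more, each ≤ 2)

"had had", 24 times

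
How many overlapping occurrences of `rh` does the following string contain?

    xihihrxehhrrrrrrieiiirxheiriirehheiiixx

0

Sliding a length-2 window over the 39 characters (38 positions):
  (no match at any position)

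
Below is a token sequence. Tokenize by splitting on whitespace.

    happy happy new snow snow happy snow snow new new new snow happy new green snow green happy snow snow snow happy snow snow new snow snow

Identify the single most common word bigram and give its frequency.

"snow snow", 6 times

Bigram frequencies (highest first):
  snow snow: 6
  new snow: 3
  snow happy: 3
  happy snow: 3
  happy new: 2
  snow new: 2
  … (6 more, each ≤ 2)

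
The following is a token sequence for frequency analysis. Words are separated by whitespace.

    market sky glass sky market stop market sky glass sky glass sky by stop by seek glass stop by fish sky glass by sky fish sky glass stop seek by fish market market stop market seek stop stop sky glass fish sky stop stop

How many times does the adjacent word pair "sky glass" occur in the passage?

Scanning the 43 overlapping bigram windows for "sky glass":
  position 2–3: sky glass
  position 8–9: sky glass
  position 10–11: sky glass
  position 21–22: sky glass
  position 26–27: sky glass
  position 39–40: sky glass

6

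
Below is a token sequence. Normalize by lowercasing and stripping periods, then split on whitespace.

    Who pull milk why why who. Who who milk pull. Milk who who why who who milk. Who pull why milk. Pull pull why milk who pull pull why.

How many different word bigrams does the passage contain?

29 tokens → 28 bigram windows in total.
Repeated bigrams (each contributes count−1 duplicates):
  who who: 4
  milk who: 3
  pull why: 3
  who pull: 3
  milk pull: 2
  pull milk: 2
  pull pull: 2
  who milk: 2
  … (2 more repeated)
15 duplicate windows → 28 − 15 = 13 distinct.

13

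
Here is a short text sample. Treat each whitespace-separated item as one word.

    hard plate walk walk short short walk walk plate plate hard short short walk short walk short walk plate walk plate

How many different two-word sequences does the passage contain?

10

21 tokens → 20 bigram windows in total.
Repeated bigrams (each contributes count−1 duplicates):
  short walk: 4
  walk plate: 3
  walk short: 3
  plate walk: 2
  short short: 2
  walk walk: 2
10 duplicate windows → 20 − 10 = 10 distinct.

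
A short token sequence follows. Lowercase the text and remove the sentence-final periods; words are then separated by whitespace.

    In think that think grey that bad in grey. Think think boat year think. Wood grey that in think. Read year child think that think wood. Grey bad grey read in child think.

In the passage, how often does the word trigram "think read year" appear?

Scanning the 31 overlapping trigram windows for "think read year":
  position 19–21: think read year

1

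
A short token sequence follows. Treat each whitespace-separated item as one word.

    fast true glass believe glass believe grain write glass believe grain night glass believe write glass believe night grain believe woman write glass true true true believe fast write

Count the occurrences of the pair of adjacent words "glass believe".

5

Scanning the 28 overlapping bigram windows for "glass believe":
  position 3–4: glass believe
  position 5–6: glass believe
  position 9–10: glass believe
  position 13–14: glass believe
  position 16–17: glass believe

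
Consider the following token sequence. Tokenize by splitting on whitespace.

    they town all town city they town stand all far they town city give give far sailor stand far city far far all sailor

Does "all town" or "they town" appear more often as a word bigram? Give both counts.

"all town": 1 occurrence
"they town": 3 occurrences

"they town" (3 vs 1)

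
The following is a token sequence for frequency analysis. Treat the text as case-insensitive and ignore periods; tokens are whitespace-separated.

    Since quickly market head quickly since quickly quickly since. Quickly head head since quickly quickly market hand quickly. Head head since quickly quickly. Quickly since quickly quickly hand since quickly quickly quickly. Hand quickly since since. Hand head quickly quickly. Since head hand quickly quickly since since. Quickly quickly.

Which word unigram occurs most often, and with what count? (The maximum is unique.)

Unigram frequencies (highest first):
  quickly: 23
  since: 12
  head: 7
  hand: 5
  market: 2

"quickly", 23 times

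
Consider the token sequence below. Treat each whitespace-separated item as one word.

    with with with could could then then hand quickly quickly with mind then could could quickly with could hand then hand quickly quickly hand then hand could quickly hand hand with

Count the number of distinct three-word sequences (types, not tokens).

31 tokens → 29 trigram windows in total.
Repeated trigrams (each contributes count−1 duplicates):
  hand quickly quickly: 2
  hand then hand: 2
  then hand quickly: 2
3 duplicate windows → 29 − 3 = 26 distinct.

26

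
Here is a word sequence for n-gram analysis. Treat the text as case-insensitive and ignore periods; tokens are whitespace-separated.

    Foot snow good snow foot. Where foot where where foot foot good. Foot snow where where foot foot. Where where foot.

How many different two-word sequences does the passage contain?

11

21 tokens → 20 bigram windows in total.
Repeated bigrams (each contributes count−1 duplicates):
  where foot: 4
  foot where: 3
  where where: 3
  foot foot: 2
  foot snow: 2
9 duplicate windows → 20 − 9 = 11 distinct.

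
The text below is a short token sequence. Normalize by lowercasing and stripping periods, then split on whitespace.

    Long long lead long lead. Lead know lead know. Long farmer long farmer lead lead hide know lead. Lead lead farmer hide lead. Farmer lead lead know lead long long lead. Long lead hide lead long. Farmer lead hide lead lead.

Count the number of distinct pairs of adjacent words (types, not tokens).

41 tokens → 40 bigram windows in total.
Repeated bigrams (each contributes count−1 duplicates):
  lead lead: 6
  lead long: 4
  long lead: 4
  farmer lead: 3
  hide lead: 3
  know lead: 3
  lead hide: 3
  lead know: 3
  … (3 more repeated)
25 duplicate windows → 40 − 25 = 15 distinct.

15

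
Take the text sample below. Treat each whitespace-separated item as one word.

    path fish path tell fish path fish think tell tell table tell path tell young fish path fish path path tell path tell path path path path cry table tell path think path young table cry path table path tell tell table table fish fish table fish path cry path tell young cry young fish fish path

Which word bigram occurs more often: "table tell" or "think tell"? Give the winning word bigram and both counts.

"table tell": 2 occurrences
"think tell": 1 occurrence

"table tell" (2 vs 1)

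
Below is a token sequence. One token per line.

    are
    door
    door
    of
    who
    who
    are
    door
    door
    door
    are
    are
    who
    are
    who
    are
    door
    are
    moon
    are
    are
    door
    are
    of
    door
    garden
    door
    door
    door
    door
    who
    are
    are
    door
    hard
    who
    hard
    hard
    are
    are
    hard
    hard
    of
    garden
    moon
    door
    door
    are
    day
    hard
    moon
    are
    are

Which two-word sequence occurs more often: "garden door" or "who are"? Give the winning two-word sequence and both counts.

"who are" (4 vs 1)

"garden door": 1 occurrence
"who are": 4 occurrences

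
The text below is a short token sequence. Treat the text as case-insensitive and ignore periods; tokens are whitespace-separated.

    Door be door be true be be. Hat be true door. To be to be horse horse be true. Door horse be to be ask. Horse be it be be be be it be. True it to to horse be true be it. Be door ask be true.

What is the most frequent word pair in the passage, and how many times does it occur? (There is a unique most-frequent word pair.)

Bigram frequencies (highest first):
  be true: 6
  be be: 4
  horse be: 4
  to be: 3
  be it: 3
  it be: 3
  … (19 more, each ≤ 2)

"be true", 6 times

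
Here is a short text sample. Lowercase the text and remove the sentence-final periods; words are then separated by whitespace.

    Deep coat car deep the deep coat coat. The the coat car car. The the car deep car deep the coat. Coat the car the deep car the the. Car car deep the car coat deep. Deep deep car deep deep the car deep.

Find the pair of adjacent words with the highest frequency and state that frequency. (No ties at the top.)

Bigram frequencies (highest first):
  car deep: 6
  the car: 5
  deep the: 4
  the the: 3
  car the: 3
  deep car: 3
  … (10 more, each ≤ 3)

"car deep", 6 times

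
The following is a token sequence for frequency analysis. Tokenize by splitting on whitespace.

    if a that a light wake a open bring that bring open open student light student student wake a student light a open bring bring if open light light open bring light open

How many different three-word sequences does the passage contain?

33 tokens → 31 trigram windows in total.
Repeated trigrams (each contributes count−1 duplicates):
  a open bring: 2
1 duplicate windows → 31 − 1 = 30 distinct.

30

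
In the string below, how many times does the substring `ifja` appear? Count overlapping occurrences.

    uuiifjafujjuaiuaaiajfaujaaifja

2

Sliding a length-4 window over the 30 characters (27 positions):
  position 4–7: ifja
  position 27–30: ifja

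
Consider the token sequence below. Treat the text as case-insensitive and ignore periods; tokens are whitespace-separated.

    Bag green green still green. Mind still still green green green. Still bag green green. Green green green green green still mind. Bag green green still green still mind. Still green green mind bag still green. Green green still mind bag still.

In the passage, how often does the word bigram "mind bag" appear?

3

Scanning the 41 overlapping bigram windows for "mind bag":
  position 22–23: mind bag
  position 33–34: mind bag
  position 40–41: mind bag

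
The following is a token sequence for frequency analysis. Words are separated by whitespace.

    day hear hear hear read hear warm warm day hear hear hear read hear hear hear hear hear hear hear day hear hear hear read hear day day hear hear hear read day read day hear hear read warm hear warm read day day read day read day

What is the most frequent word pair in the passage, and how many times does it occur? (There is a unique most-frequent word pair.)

"hear hear", 15 times

Bigram frequencies (highest first):
  hear hear: 15
  day hear: 5
  hear read: 5
  read day: 5
  read hear: 3
  day read: 3
  … (8 more, each ≤ 2)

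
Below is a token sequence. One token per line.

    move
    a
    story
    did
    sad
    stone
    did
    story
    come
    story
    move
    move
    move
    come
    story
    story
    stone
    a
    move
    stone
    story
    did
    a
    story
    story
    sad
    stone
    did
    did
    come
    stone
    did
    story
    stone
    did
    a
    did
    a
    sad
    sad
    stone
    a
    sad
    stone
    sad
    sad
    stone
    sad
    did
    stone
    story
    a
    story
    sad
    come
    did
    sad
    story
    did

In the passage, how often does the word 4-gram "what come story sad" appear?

0

Scanning the 56 overlapping 4-gram windows for "what come story sad":
  (none found)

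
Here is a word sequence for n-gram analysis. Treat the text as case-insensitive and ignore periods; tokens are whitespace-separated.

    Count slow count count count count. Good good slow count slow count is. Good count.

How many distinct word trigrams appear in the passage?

11

15 tokens → 13 trigram windows in total.
Repeated trigrams (each contributes count−1 duplicates):
  count count count: 2
  count slow count: 2
2 duplicate windows → 13 − 2 = 11 distinct.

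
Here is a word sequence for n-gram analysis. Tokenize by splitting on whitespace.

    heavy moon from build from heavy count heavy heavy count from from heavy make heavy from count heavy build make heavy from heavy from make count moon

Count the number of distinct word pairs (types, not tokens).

19

27 tokens → 26 bigram windows in total.
Repeated bigrams (each contributes count−1 duplicates):
  from heavy: 3
  heavy from: 3
  count heavy: 2
  heavy count: 2
  make heavy: 2
7 duplicate windows → 26 − 7 = 19 distinct.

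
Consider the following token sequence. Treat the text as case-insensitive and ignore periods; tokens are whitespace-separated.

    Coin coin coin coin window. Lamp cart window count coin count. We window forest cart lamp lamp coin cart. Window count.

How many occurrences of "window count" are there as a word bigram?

Scanning the 20 overlapping bigram windows for "window count":
  position 8–9: window count
  position 20–21: window count

2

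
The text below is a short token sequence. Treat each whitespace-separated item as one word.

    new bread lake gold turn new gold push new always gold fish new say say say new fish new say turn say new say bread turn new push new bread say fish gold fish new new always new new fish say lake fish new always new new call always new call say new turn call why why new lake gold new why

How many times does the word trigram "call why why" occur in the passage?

1

Scanning the 60 overlapping trigram windows for "call why why":
  position 55–57: call why why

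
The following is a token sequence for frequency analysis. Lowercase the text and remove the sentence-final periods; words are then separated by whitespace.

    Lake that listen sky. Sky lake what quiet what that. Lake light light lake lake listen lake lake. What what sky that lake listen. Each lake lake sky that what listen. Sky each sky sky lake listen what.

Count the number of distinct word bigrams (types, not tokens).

27

38 tokens → 37 bigram windows in total.
Repeated bigrams (each contributes count−1 duplicates):
  lake lake: 3
  lake listen: 3
  lake what: 2
  listen sky: 2
  sky lake: 2
  sky sky: 2
  sky that: 2
  that lake: 2
10 duplicate windows → 37 − 10 = 27 distinct.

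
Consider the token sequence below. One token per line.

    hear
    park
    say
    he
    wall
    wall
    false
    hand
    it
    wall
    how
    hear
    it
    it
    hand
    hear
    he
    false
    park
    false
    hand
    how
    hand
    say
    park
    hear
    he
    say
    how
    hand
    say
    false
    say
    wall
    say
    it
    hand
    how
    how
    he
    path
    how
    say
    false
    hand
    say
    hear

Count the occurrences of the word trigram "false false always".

0

Scanning the 45 overlapping trigram windows for "false false always":
  (none found)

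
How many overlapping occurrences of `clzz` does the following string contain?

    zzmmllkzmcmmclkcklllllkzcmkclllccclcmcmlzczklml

Sliding a length-4 window over the 47 characters (44 positions):
  (no match at any position)

0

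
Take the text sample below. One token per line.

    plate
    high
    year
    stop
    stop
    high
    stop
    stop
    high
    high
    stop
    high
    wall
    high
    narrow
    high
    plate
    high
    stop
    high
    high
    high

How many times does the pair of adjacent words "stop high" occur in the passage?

4

Scanning the 21 overlapping bigram windows for "stop high":
  position 5–6: stop high
  position 8–9: stop high
  position 11–12: stop high
  position 19–20: stop high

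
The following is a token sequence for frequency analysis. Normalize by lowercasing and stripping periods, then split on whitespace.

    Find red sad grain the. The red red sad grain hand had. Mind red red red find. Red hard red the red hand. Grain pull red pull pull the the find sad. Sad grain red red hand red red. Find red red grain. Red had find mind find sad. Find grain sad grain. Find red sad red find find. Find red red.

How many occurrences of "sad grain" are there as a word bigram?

Scanning the 61 overlapping bigram windows for "sad grain":
  position 3–4: sad grain
  position 9–10: sad grain
  position 33–34: sad grain
  position 52–53: sad grain

4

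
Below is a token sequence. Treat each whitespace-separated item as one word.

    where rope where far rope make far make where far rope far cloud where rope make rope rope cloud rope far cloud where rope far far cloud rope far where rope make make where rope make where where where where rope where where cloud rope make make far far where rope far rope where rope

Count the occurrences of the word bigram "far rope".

Scanning the 54 overlapping bigram windows for "far rope":
  position 4–5: far rope
  position 10–11: far rope
  position 52–53: far rope

3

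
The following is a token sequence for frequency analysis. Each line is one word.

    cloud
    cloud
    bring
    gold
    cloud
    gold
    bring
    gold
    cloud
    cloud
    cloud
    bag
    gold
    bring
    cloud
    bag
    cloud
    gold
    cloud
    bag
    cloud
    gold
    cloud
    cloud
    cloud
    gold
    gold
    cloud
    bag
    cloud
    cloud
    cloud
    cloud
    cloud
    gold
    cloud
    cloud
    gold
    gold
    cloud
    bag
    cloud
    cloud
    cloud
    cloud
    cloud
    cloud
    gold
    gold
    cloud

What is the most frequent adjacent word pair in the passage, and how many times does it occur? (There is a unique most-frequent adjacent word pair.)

Bigram frequencies (highest first):
  cloud cloud: 15
  gold cloud: 8
  cloud gold: 7
  cloud bag: 5
  bag cloud: 4
  gold gold: 3
  … (5 more, each ≤ 2)

"cloud cloud", 15 times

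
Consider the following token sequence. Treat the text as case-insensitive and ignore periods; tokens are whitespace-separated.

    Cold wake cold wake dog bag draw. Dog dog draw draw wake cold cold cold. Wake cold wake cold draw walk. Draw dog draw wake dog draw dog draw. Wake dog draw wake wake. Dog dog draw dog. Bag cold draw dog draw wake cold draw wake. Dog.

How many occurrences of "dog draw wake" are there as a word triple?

Scanning the 46 overlapping trigram windows for "dog draw wake":
  position 23–25: dog draw wake
  position 28–30: dog draw wake
  position 31–33: dog draw wake
  position 42–44: dog draw wake

4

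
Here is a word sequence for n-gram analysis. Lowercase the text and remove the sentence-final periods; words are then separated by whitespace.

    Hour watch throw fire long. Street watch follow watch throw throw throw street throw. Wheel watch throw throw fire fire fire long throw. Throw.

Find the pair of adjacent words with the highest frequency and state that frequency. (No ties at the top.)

"throw throw", 4 times

Bigram frequencies (highest first):
  throw throw: 4
  watch throw: 3
  throw fire: 2
  fire long: 2
  fire fire: 2
  hour watch: 1
  … (9 more, each ≤ 1)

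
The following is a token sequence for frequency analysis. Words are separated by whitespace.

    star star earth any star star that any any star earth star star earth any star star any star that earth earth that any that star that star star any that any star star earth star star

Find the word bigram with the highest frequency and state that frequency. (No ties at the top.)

Bigram frequencies (highest first):
  star star: 7
  any star: 5
  star earth: 4
  star that: 3
  that any: 3
  earth any: 2
  … (8 more, each ≤ 2)

"star star", 7 times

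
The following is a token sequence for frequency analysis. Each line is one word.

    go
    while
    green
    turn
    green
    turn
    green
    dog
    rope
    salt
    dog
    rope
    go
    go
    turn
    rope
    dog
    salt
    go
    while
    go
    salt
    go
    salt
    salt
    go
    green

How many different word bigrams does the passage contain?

19

27 tokens → 26 bigram windows in total.
Repeated bigrams (each contributes count−1 duplicates):
  salt go: 3
  dog rope: 2
  go salt: 2
  go while: 2
  green turn: 2
  turn green: 2
7 duplicate windows → 26 − 7 = 19 distinct.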